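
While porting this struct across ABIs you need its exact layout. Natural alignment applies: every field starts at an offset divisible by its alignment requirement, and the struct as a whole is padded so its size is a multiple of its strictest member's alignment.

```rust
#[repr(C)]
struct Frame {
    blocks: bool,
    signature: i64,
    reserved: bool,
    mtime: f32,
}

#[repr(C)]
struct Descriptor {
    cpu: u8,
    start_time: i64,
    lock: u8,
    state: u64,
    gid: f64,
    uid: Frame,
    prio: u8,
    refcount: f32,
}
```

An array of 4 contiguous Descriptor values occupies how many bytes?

Frame: @0: blocks [1B, align 1] → 1; +7 pad (align 8); @8: signature [8B, align 8] → 16; @16: reserved [1B, align 1] → 17; +3 pad (align 4); @20: mtime [4B, align 4] → 24; size 24, align 8
@0: cpu [1B, align 1] → 1
+7 pad (align 8)
@8: start_time [8B, align 8] → 16
@16: lock [1B, align 1] → 17
+7 pad (align 8)
@24: state [8B, align 8] → 32
@32: gid [8B, align 8] → 40
@40: uid [24B, align 8] → 64
@64: prio [1B, align 1] → 65
+3 pad (align 4)
@68: refcount [4B, align 4] → 72
size 72, align 8
array of 4: 4 × 72 = 288

288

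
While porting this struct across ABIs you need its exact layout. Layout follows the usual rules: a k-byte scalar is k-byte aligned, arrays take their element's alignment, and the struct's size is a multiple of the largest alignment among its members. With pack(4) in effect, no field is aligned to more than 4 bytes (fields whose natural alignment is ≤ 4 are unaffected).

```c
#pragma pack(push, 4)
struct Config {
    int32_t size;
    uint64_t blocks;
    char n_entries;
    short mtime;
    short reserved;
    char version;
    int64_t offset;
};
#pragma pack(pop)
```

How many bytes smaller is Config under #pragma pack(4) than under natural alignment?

natural layout:
  size at 0 (size 4, align 4) → ends 4
  pad 4 to align 8 for blocks
  blocks at 8 (size 8, align 8) → ends 16
  n_entries at 16 (size 1, align 1) → ends 17
  pad 1 to align 2 for mtime
  mtime at 18 (size 2, align 2) → ends 20
  reserved at 20 (size 2, align 2) → ends 22
  version at 22 (size 1, align 1) → ends 23
  pad 1 to align 8 for offset
  offset at 24 (size 8, align 8) → ends 32
  total 32 bytes, alignment 8
packed(4) layout:
  size at 0 (size 4, align 4) → ends 4
  blocks at 4 (size 8, align 4) → ends 12
  n_entries at 12 (size 1, align 1) → ends 13
  pad 1 to align 2 for mtime
  mtime at 14 (size 2, align 2) → ends 16
  reserved at 16 (size 2, align 2) → ends 18
  version at 18 (size 1, align 1) → ends 19
  pad 1 to align 4 for offset
  offset at 20 (size 8, align 4) → ends 28
  total 28 bytes, alignment 4
32 − 28 = 4

4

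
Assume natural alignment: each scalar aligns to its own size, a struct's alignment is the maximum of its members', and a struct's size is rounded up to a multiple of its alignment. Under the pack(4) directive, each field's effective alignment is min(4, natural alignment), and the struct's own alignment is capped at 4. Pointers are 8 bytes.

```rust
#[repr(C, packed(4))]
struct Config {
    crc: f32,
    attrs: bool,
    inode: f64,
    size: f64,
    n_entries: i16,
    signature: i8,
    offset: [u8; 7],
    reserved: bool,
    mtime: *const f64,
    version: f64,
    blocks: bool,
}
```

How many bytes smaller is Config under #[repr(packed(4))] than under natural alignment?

natural layout:
  crc at 0 (size 4, align 4) → ends 4
  attrs at 4 (size 1, align 1) → ends 5
  pad 3 to align 8 for inode
  inode at 8 (size 8, align 8) → ends 16
  size at 16 (size 8, align 8) → ends 24
  n_entries at 24 (size 2, align 2) → ends 26
  signature at 26 (size 1, align 1) → ends 27
  offset at 27 (size 7, align 1) → ends 34
  reserved at 34 (size 1, align 1) → ends 35
  pad 5 to align 8 for mtime
  mtime at 40 (size 8, align 8) → ends 48
  version at 48 (size 8, align 8) → ends 56
  blocks at 56 (size 1, align 1) → ends 57
  tail pad 7 to reach multiple of 8
  total 64 bytes, alignment 8
packed(4) layout:
  crc at 0 (size 4, align 4) → ends 4
  attrs at 4 (size 1, align 1) → ends 5
  pad 3 to align 4 for inode
  inode at 8 (size 8, align 4) → ends 16
  size at 16 (size 8, align 4) → ends 24
  n_entries at 24 (size 2, align 2) → ends 26
  signature at 26 (size 1, align 1) → ends 27
  offset at 27 (size 7, align 1) → ends 34
  reserved at 34 (size 1, align 1) → ends 35
  pad 1 to align 4 for mtime
  mtime at 36 (size 8, align 4) → ends 44
  version at 44 (size 8, align 4) → ends 52
  blocks at 52 (size 1, align 1) → ends 53
  tail pad 3 to reach multiple of 4
  total 56 bytes, alignment 4
64 − 56 = 8

8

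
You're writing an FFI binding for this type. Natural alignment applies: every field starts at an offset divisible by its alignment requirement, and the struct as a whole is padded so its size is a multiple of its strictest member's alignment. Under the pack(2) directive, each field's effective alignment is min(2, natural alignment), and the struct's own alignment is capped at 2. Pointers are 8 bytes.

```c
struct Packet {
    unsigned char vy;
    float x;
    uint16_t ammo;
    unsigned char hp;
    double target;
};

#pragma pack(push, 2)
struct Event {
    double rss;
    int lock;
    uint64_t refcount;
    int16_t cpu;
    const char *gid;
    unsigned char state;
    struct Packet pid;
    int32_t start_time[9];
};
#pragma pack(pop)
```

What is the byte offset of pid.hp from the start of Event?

42

Packet: 0..1  vy  (1B, 1-aligned); 1..4  -- padding (3B); 4..8  x  (4B, 4-aligned); 8..10  ammo  (2B, 2-aligned); 10..11  hp  (1B, 1-aligned); 11..16  -- padding (5B); 16..24  target  (8B, 8-aligned); sizeof = 24, alignof = 8
0..8  rss  (8B, 2-aligned)
8..12  lock  (4B, 2-aligned)
12..20  refcount  (8B, 2-aligned)
20..22  cpu  (2B, 2-aligned)
22..30  gid  (8B, 2-aligned)
30..31  state  (1B, 1-aligned)
31..32  -- padding (1B)
32..56  pid  (24B, 2-aligned)
within Packet: hp at 10
32 + 10 = 42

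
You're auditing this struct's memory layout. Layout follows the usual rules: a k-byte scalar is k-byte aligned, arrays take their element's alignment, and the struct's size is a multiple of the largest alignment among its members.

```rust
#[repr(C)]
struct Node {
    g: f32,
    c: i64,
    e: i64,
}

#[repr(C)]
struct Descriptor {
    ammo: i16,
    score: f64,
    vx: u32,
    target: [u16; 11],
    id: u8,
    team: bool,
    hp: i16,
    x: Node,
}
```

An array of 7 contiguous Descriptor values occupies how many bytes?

Node: 0..4  g  (4B, 4-aligned); 4..8  -- padding (4B); 8..16  c  (8B, 8-aligned); 16..24  e  (8B, 8-aligned); sizeof = 24, alignof = 8
0..2  ammo  (2B, 2-aligned)
2..8  -- padding (6B)
8..16  score  (8B, 8-aligned)
16..20  vx  (4B, 4-aligned)
20..42  target  (22B, 2-aligned)
42..43  id  (1B, 1-aligned)
43..44  team  (1B, 1-aligned)
44..46  hp  (2B, 2-aligned)
46..48  -- padding (2B)
48..72  x  (24B, 8-aligned)
sizeof = 72, alignof = 8
array of 7: 7 × 72 = 504

504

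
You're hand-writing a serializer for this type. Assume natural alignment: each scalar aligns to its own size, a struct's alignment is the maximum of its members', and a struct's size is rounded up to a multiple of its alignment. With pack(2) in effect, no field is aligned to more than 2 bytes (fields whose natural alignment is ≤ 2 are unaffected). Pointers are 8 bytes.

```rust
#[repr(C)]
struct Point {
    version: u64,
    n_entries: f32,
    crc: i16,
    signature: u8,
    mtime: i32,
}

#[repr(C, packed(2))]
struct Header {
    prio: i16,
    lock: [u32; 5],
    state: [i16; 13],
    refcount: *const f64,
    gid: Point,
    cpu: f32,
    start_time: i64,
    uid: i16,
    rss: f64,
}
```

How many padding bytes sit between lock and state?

Point: version at 0 (size 8, align 8) → ends 8; n_entries at 8 (size 4, align 4) → ends 12; crc at 12 (size 2, align 2) → ends 14; signature at 14 (size 1, align 1) → ends 15; pad 1 to align 4 for mtime; mtime at 16 (size 4, align 4) → ends 20; tail pad 4 to reach multiple of 8; total 24 bytes, alignment 8
prio at 0 (size 2, align 2) → ends 2
lock at 2 (size 20, align 2) → ends 22
state at 22 (size 26, align 2) → ends 48

0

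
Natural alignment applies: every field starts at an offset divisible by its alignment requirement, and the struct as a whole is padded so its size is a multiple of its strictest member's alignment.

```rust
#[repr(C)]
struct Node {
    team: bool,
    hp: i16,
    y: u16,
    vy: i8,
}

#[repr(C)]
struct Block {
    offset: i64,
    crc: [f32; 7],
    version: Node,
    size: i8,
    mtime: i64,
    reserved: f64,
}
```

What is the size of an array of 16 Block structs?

Node: @0: team [1B, align 1] → 1; +1 pad (align 2); @2: hp [2B, align 2] → 4; @4: y [2B, align 2] → 6; @6: vy [1B, align 1] → 7; +1 tail pad (align 2); size 8, align 2
@0: offset [8B, align 8] → 8
@8: crc [28B, align 4] → 36
@36: version [8B, align 2] → 44
@44: size [1B, align 1] → 45
+3 pad (align 8)
@48: mtime [8B, align 8] → 56
@56: reserved [8B, align 8] → 64
size 64, align 8
array of 16: 16 × 64 = 1024

1024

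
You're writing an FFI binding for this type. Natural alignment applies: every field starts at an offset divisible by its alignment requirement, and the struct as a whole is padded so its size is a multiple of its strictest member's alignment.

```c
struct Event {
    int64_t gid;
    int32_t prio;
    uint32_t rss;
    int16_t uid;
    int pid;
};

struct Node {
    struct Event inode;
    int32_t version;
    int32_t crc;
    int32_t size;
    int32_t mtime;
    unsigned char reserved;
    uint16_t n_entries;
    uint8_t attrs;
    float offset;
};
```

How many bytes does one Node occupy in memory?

Event: 0..8  gid  (8B, 8-aligned); 8..12  prio  (4B, 4-aligned); 12..16  rss  (4B, 4-aligned); 16..18  uid  (2B, 2-aligned); 18..20  -- padding (2B); 20..24  pid  (4B, 4-aligned); sizeof = 24, alignof = 8
0..24  inode  (24B, 8-aligned)
24..28  version  (4B, 4-aligned)
28..32  crc  (4B, 4-aligned)
32..36  size  (4B, 4-aligned)
36..40  mtime  (4B, 4-aligned)
40..41  reserved  (1B, 1-aligned)
41..42  -- padding (1B)
42..44  n_entries  (2B, 2-aligned)
44..45  attrs  (1B, 1-aligned)
45..48  -- padding (3B)
48..52  offset  (4B, 4-aligned)
52..56  -- tail padding (4B)
sizeof = 56, alignof = 8

56 bytes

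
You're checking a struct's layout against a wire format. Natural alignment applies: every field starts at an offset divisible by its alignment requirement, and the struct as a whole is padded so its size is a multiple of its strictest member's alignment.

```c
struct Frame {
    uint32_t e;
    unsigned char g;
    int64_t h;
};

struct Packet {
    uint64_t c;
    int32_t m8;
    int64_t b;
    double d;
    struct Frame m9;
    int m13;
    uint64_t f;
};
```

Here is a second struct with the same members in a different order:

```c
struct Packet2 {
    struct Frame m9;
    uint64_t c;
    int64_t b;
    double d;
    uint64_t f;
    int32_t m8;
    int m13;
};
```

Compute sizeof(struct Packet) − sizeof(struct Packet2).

Frame: e at 0 (size 4, align 4) → ends 4; g at 4 (size 1, align 1) → ends 5; pad 3 to align 8 for h; h at 8 (size 8, align 8) → ends 16; total 16 bytes, alignment 8
c at 0 (size 8, align 8) → ends 8
m8 at 8 (size 4, align 4) → ends 12
pad 4 to align 8 for b
b at 16 (size 8, align 8) → ends 24
d at 24 (size 8, align 8) → ends 32
m9 at 32 (size 16, align 8) → ends 48
m13 at 48 (size 4, align 4) → ends 52
pad 4 to align 8 for f
f at 56 (size 8, align 8) → ends 64
total 64 bytes, alignment 8
— Packet2 —
m9 at 0 (size 16, align 8) → ends 16
c at 16 (size 8, align 8) → ends 24
b at 24 (size 8, align 8) → ends 32
d at 32 (size 8, align 8) → ends 40
f at 40 (size 8, align 8) → ends 48
m8 at 48 (size 4, align 4) → ends 52
m13 at 52 (size 4, align 4) → ends 56
total 56 bytes, alignment 8
64 − 56 = 8

8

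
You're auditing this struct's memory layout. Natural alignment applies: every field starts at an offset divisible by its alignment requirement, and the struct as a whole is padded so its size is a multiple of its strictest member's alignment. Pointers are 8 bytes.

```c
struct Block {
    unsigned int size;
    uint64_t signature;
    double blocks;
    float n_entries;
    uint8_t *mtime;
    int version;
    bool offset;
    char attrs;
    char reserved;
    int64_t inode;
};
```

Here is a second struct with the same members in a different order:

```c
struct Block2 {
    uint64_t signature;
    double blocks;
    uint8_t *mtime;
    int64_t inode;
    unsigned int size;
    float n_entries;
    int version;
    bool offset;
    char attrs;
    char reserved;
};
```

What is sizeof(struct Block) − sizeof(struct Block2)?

0..4  size  (4B, 4-aligned)
4..8  -- padding (4B)
8..16  signature  (8B, 8-aligned)
16..24  blocks  (8B, 8-aligned)
24..28  n_entries  (4B, 4-aligned)
28..32  -- padding (4B)
32..40  mtime  (8B, 8-aligned)
40..44  version  (4B, 4-aligned)
44..45  offset  (1B, 1-aligned)
45..46  attrs  (1B, 1-aligned)
46..47  reserved  (1B, 1-aligned)
47..48  -- padding (1B)
48..56  inode  (8B, 8-aligned)
sizeof = 56, alignof = 8
— Block2 —
0..8  signature  (8B, 8-aligned)
8..16  blocks  (8B, 8-aligned)
16..24  mtime  (8B, 8-aligned)
24..32  inode  (8B, 8-aligned)
32..36  size  (4B, 4-aligned)
36..40  n_entries  (4B, 4-aligned)
40..44  version  (4B, 4-aligned)
44..45  offset  (1B, 1-aligned)
45..46  attrs  (1B, 1-aligned)
46..47  reserved  (1B, 1-aligned)
47..48  -- tail padding (1B)
sizeof = 48, alignof = 8
56 − 48 = 8

8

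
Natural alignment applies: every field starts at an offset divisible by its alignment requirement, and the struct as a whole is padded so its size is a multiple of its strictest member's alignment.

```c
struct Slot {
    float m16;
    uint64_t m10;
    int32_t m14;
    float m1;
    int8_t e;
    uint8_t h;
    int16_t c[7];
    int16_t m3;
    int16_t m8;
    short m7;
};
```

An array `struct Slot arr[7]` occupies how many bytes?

0..4  m16  (4B, 4-aligned)
4..8  -- padding (4B)
8..16  m10  (8B, 8-aligned)
16..20  m14  (4B, 4-aligned)
20..24  m1  (4B, 4-aligned)
24..25  e  (1B, 1-aligned)
25..26  h  (1B, 1-aligned)
26..40  c  (14B, 2-aligned)
40..42  m3  (2B, 2-aligned)
42..44  m8  (2B, 2-aligned)
44..46  m7  (2B, 2-aligned)
46..48  -- tail padding (2B)
sizeof = 48, alignof = 8
array of 7: 7 × 48 = 336

336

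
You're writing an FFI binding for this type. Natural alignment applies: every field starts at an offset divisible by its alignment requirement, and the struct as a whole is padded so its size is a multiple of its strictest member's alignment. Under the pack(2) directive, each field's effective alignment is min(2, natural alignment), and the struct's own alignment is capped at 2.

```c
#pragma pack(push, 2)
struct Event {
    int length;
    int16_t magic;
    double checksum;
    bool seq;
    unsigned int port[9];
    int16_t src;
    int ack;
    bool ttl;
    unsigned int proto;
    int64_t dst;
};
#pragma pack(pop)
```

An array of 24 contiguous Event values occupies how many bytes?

1728

length at 0 (size 4, align 2) → ends 4
magic at 4 (size 2, align 2) → ends 6
checksum at 6 (size 8, align 2) → ends 14
seq at 14 (size 1, align 1) → ends 15
pad 1 to align 2 for port
port at 16 (size 36, align 2) → ends 52
src at 52 (size 2, align 2) → ends 54
ack at 54 (size 4, align 2) → ends 58
ttl at 58 (size 1, align 1) → ends 59
pad 1 to align 2 for proto
proto at 60 (size 4, align 2) → ends 64
dst at 64 (size 8, align 2) → ends 72
total 72 bytes, alignment 2
array of 24: 24 × 72 = 1728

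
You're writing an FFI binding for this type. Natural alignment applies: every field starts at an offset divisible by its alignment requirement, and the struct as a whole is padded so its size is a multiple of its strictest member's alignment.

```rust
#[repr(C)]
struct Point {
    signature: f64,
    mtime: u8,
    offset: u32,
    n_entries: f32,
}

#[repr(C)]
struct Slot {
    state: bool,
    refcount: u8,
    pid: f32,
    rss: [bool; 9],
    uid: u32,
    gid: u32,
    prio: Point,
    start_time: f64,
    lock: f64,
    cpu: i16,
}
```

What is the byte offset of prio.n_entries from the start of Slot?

48

Point: signature at 0 (size 8, align 8) → ends 8; mtime at 8 (size 1, align 1) → ends 9; pad 3 to align 4 for offset; offset at 12 (size 4, align 4) → ends 16; n_entries at 16 (size 4, align 4) → ends 20; tail pad 4 to reach multiple of 8; total 24 bytes, alignment 8
state at 0 (size 1, align 1) → ends 1
refcount at 1 (size 1, align 1) → ends 2
pad 2 to align 4 for pid
pid at 4 (size 4, align 4) → ends 8
rss at 8 (size 9, align 1) → ends 17
pad 3 to align 4 for uid
uid at 20 (size 4, align 4) → ends 24
gid at 24 (size 4, align 4) → ends 28
pad 4 to align 8 for prio
prio at 32 (size 24, align 8) → ends 56
within Point: n_entries at 16
32 + 16 = 48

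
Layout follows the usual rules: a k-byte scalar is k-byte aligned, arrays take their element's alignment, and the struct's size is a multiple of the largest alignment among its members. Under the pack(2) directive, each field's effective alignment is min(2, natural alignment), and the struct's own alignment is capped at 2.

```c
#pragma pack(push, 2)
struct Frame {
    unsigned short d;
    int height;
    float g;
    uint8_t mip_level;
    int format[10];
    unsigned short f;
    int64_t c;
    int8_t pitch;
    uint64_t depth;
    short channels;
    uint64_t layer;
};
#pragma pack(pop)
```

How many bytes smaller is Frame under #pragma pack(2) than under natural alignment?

natural layout:
  d at 0 (size 2, align 2) → ends 2
  pad 2 to align 4 for height
  height at 4 (size 4, align 4) → ends 8
  g at 8 (size 4, align 4) → ends 12
  mip_level at 12 (size 1, align 1) → ends 13
  pad 3 to align 4 for format
  format at 16 (size 40, align 4) → ends 56
  f at 56 (size 2, align 2) → ends 58
  pad 6 to align 8 for c
  c at 64 (size 8, align 8) → ends 72
  pitch at 72 (size 1, align 1) → ends 73
  pad 7 to align 8 for depth
  depth at 80 (size 8, align 8) → ends 88
  channels at 88 (size 2, align 2) → ends 90
  pad 6 to align 8 for layer
  layer at 96 (size 8, align 8) → ends 104
  total 104 bytes, alignment 8
packed(2) layout:
  d at 0 (size 2, align 2) → ends 2
  height at 2 (size 4, align 2) → ends 6
  g at 6 (size 4, align 2) → ends 10
  mip_level at 10 (size 1, align 1) → ends 11
  pad 1 to align 2 for format
  format at 12 (size 40, align 2) → ends 52
  f at 52 (size 2, align 2) → ends 54
  c at 54 (size 8, align 2) → ends 62
  pitch at 62 (size 1, align 1) → ends 63
  pad 1 to align 2 for depth
  depth at 64 (size 8, align 2) → ends 72
  channels at 72 (size 2, align 2) → ends 74
  layer at 74 (size 8, align 2) → ends 82
  total 82 bytes, alignment 2
104 − 82 = 22

22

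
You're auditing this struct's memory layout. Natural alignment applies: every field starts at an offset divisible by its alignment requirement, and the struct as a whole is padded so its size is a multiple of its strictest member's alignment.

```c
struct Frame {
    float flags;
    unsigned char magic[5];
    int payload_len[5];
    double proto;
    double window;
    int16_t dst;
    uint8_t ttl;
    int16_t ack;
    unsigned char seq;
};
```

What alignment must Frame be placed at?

member alignments: flags=4, magic=1, payload_len=4, proto=8, window=8, dst=2, ttl=1, ack=2, seq=1
max = 8

8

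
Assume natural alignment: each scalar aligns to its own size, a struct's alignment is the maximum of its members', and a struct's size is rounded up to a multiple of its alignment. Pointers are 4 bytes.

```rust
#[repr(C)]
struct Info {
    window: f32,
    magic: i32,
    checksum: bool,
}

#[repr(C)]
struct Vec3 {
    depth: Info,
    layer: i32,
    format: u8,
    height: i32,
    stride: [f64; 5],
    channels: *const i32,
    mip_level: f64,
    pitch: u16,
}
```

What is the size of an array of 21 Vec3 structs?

Info: @0: window [4B, align 4] → 4; @4: magic [4B, align 4] → 8; @8: checksum [1B, align 1] → 9; +3 tail pad (align 4); size 12, align 4
@0: depth [12B, align 4] → 12
@12: layer [4B, align 4] → 16
@16: format [1B, align 1] → 17
+3 pad (align 4)
@20: height [4B, align 4] → 24
@24: stride [40B, align 8] → 64
@64: channels [4B, align 4] → 68
+4 pad (align 8)
@72: mip_level [8B, align 8] → 80
@80: pitch [2B, align 2] → 82
+6 tail pad (align 8)
size 88, align 8
array of 21: 21 × 88 = 1848

1848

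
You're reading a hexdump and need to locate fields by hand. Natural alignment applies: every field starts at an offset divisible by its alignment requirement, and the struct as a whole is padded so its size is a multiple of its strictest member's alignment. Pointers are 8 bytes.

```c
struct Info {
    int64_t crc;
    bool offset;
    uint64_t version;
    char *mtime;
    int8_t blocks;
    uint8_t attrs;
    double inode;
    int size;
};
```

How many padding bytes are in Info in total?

17

crc at 0 (size 8, align 8) → ends 8
offset at 8 (size 1, align 1) → ends 9
pad 7 to align 8 for version
version at 16 (size 8, align 8) → ends 24
mtime at 24 (size 8, align 8) → ends 32
blocks at 32 (size 1, align 1) → ends 33
attrs at 33 (size 1, align 1) → ends 34
pad 6 to align 8 for inode
inode at 40 (size 8, align 8) → ends 48
size at 48 (size 4, align 4) → ends 52
tail pad 4 to reach multiple of 8
total 56 bytes, alignment 8
data bytes 39, size 56 → padding 17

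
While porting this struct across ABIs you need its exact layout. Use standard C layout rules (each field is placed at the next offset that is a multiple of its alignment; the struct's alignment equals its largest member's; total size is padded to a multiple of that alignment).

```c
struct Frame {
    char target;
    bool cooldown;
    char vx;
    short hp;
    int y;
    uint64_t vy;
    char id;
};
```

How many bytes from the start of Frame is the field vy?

0..1  target  (1B, 1-aligned)
1..2  cooldown  (1B, 1-aligned)
2..3  vx  (1B, 1-aligned)
3..4  -- padding (1B)
4..6  hp  (2B, 2-aligned)
6..8  -- padding (2B)
8..12  y  (4B, 4-aligned)
12..16  -- padding (4B)
16..24  vy  (8B, 8-aligned)

16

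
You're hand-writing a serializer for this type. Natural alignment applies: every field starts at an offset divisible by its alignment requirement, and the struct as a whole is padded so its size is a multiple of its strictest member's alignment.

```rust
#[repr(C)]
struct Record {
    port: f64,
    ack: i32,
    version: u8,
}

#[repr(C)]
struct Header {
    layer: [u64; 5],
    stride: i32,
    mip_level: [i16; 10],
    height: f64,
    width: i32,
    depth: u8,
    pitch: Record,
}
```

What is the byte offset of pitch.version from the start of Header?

Record: port at 0 (size 8, align 8) → ends 8; ack at 8 (size 4, align 4) → ends 12; version at 12 (size 1, align 1) → ends 13; tail pad 3 to reach multiple of 8; total 16 bytes, alignment 8
layer at 0 (size 40, align 8) → ends 40
stride at 40 (size 4, align 4) → ends 44
mip_level at 44 (size 20, align 2) → ends 64
height at 64 (size 8, align 8) → ends 72
width at 72 (size 4, align 4) → ends 76
depth at 76 (size 1, align 1) → ends 77
pad 3 to align 8 for pitch
pitch at 80 (size 16, align 8) → ends 96
within Record: version at 12
80 + 12 = 92

92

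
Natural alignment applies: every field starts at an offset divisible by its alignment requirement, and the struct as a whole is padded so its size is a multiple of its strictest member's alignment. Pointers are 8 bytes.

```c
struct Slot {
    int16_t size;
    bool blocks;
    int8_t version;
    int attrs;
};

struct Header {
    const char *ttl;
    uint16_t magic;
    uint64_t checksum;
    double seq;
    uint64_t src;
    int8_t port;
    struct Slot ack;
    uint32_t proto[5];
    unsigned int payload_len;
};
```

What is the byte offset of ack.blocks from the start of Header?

46

Slot: @0: size [2B, align 2] → 2; @2: blocks [1B, align 1] → 3; @3: version [1B, align 1] → 4; @4: attrs [4B, align 4] → 8; size 8, align 4
@0: ttl [8B, align 8] → 8
@8: magic [2B, align 2] → 10
+6 pad (align 8)
@16: checksum [8B, align 8] → 24
@24: seq [8B, align 8] → 32
@32: src [8B, align 8] → 40
@40: port [1B, align 1] → 41
+3 pad (align 4)
@44: ack [8B, align 4] → 52
within Slot: blocks at 2
44 + 2 = 46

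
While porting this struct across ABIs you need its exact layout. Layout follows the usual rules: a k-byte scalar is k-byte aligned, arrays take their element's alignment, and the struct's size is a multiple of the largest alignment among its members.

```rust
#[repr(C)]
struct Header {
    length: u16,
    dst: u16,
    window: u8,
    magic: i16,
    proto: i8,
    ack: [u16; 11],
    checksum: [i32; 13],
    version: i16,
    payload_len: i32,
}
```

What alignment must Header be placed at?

4

member alignments: length=2, dst=2, window=1, magic=2, proto=1, ack=2, checksum=4, version=2, payload_len=4
max = 4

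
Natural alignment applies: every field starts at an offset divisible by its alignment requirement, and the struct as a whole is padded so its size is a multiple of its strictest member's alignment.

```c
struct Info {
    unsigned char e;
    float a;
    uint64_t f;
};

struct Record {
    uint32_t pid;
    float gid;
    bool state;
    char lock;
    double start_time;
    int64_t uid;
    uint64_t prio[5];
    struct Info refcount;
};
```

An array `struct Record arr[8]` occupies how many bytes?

Info: @0: e [1B, align 1] → 1; +3 pad (align 4); @4: a [4B, align 4] → 8; @8: f [8B, align 8] → 16; size 16, align 8
@0: pid [4B, align 4] → 4
@4: gid [4B, align 4] → 8
@8: state [1B, align 1] → 9
@9: lock [1B, align 1] → 10
+6 pad (align 8)
@16: start_time [8B, align 8] → 24
@24: uid [8B, align 8] → 32
@32: prio [40B, align 8] → 72
@72: refcount [16B, align 8] → 88
size 88, align 8
array of 8: 8 × 88 = 704

704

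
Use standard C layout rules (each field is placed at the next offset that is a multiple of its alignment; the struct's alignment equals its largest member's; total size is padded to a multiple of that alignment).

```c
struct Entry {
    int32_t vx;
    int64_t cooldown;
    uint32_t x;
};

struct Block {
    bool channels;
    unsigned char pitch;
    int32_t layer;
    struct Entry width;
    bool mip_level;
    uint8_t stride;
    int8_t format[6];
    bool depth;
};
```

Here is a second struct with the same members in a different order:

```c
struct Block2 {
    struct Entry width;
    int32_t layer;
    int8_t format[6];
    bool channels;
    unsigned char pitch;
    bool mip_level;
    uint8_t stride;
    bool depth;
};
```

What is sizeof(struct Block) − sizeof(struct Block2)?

Entry: 0..4  vx  (4B, 4-aligned); 4..8  -- padding (4B); 8..16  cooldown  (8B, 8-aligned); 16..20  x  (4B, 4-aligned); 20..24  -- tail padding (4B); sizeof = 24, alignof = 8
0..1  channels  (1B, 1-aligned)
1..2  pitch  (1B, 1-aligned)
2..4  -- padding (2B)
4..8  layer  (4B, 4-aligned)
8..32  width  (24B, 8-aligned)
32..33  mip_level  (1B, 1-aligned)
33..34  stride  (1B, 1-aligned)
34..40  format  (6B, 1-aligned)
40..41  depth  (1B, 1-aligned)
41..48  -- tail padding (7B)
sizeof = 48, alignof = 8
— Block2 —
0..24  width  (24B, 8-aligned)
24..28  layer  (4B, 4-aligned)
28..34  format  (6B, 1-aligned)
34..35  channels  (1B, 1-aligned)
35..36  pitch  (1B, 1-aligned)
36..37  mip_level  (1B, 1-aligned)
37..38  stride  (1B, 1-aligned)
38..39  depth  (1B, 1-aligned)
39..40  -- tail padding (1B)
sizeof = 40, alignof = 8
48 − 40 = 8

8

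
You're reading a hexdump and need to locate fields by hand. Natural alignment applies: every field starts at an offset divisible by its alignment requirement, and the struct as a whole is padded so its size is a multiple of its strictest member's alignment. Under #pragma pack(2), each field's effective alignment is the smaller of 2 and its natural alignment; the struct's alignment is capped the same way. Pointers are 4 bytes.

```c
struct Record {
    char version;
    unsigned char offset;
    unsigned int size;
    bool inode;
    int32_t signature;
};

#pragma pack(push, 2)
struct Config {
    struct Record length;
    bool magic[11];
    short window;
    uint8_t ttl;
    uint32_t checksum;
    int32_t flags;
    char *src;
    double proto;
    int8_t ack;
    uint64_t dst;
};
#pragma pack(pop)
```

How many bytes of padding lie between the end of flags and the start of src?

Record: @0: version [1B, align 1] → 1; @1: offset [1B, align 1] → 2; +2 pad (align 4); @4: size [4B, align 4] → 8; @8: inode [1B, align 1] → 9; +3 pad (align 4); @12: signature [4B, align 4] → 16; size 16, align 4
@0: length [16B, align 2] → 16
@16: magic [11B, align 1] → 27
+1 pad (align 2)
@28: window [2B, align 2] → 30
@30: ttl [1B, align 1] → 31
+1 pad (align 2)
@32: checksum [4B, align 2] → 36
@36: flags [4B, align 2] → 40
@40: src [4B, align 2] → 44

0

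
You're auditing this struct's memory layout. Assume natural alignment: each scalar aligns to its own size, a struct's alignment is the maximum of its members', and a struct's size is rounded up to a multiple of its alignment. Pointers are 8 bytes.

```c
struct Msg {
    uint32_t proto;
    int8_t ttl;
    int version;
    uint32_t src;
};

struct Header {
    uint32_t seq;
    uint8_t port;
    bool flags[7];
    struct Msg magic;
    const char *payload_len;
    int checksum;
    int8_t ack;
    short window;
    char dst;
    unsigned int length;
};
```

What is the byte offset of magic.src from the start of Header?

24

Msg: proto at 0 (size 4, align 4) → ends 4; ttl at 4 (size 1, align 1) → ends 5; pad 3 to align 4 for version; version at 8 (size 4, align 4) → ends 12; src at 12 (size 4, align 4) → ends 16; total 16 bytes, alignment 4
seq at 0 (size 4, align 4) → ends 4
port at 4 (size 1, align 1) → ends 5
flags at 5 (size 7, align 1) → ends 12
magic at 12 (size 16, align 4) → ends 28
within Msg: src at 12
12 + 12 = 24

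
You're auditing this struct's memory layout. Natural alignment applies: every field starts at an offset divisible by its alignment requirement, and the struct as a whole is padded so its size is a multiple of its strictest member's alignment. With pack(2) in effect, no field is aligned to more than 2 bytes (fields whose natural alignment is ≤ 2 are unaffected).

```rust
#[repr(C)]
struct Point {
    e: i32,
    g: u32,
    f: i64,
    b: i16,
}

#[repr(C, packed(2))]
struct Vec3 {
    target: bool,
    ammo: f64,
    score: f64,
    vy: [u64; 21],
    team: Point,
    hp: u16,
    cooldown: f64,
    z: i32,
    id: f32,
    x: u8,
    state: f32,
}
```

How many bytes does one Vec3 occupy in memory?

Point: @0: e [4B, align 4] → 4; @4: g [4B, align 4] → 8; @8: f [8B, align 8] → 16; @16: b [2B, align 2] → 18; +6 tail pad (align 8); size 24, align 8
@0: target [1B, align 1] → 1
+1 pad (align 2)
@2: ammo [8B, align 2] → 10
@10: score [8B, align 2] → 18
@18: vy [168B, align 2] → 186
@186: team [24B, align 2] → 210
@210: hp [2B, align 2] → 212
@212: cooldown [8B, align 2] → 220
@220: z [4B, align 2] → 224
@224: id [4B, align 2] → 228
@228: x [1B, align 1] → 229
+1 pad (align 2)
@230: state [4B, align 2] → 234
size 234, align 2

234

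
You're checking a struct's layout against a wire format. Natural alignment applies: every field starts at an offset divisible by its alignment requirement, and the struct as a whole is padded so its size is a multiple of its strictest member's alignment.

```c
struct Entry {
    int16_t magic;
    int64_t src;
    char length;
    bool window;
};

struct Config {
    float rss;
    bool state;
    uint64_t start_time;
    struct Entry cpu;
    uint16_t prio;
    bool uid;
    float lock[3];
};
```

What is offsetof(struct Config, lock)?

Entry: 0..2  magic  (2B, 2-aligned); 2..8  -- padding (6B); 8..16  src  (8B, 8-aligned); 16..17  length  (1B, 1-aligned); 17..18  window  (1B, 1-aligned); 18..24  -- tail padding (6B); sizeof = 24, alignof = 8
0..4  rss  (4B, 4-aligned)
4..5  state  (1B, 1-aligned)
5..8  -- padding (3B)
8..16  start_time  (8B, 8-aligned)
16..40  cpu  (24B, 8-aligned)
40..42  prio  (2B, 2-aligned)
42..43  uid  (1B, 1-aligned)
43..44  -- padding (1B)
44..56  lock  (12B, 4-aligned)

44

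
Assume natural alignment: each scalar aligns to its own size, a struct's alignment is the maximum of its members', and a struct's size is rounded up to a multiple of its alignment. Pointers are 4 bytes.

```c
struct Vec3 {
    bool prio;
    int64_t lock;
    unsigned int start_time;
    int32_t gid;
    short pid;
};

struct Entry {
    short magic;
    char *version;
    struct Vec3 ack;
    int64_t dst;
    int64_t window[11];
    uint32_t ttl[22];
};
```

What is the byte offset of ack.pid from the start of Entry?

32

Vec3: prio at 0 (size 1, align 1) → ends 1; pad 7 to align 8 for lock; lock at 8 (size 8, align 8) → ends 16; start_time at 16 (size 4, align 4) → ends 20; gid at 20 (size 4, align 4) → ends 24; pid at 24 (size 2, align 2) → ends 26; tail pad 6 to reach multiple of 8; total 32 bytes, alignment 8
magic at 0 (size 2, align 2) → ends 2
pad 2 to align 4 for version
version at 4 (size 4, align 4) → ends 8
ack at 8 (size 32, align 8) → ends 40
within Vec3: pid at 24
8 + 24 = 32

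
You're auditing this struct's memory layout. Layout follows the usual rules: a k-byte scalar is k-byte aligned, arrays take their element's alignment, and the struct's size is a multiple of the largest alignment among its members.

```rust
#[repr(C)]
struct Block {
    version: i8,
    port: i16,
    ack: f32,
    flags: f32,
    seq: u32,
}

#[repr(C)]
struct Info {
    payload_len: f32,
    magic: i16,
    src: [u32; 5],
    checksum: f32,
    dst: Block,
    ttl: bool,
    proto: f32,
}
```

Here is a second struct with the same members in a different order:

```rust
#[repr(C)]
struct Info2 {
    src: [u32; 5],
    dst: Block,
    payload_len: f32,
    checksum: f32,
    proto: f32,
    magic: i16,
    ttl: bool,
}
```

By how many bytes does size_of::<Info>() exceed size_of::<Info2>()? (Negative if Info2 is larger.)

4

Block: 0..1  version  (1B, 1-aligned); 1..2  -- padding (1B); 2..4  port  (2B, 2-aligned); 4..8  ack  (4B, 4-aligned); 8..12  flags  (4B, 4-aligned); 12..16  seq  (4B, 4-aligned); sizeof = 16, alignof = 4
0..4  payload_len  (4B, 4-aligned)
4..6  magic  (2B, 2-aligned)
6..8  -- padding (2B)
8..28  src  (20B, 4-aligned)
28..32  checksum  (4B, 4-aligned)
32..48  dst  (16B, 4-aligned)
48..49  ttl  (1B, 1-aligned)
49..52  -- padding (3B)
52..56  proto  (4B, 4-aligned)
sizeof = 56, alignof = 4
— Info2 —
0..20  src  (20B, 4-aligned)
20..36  dst  (16B, 4-aligned)
36..40  payload_len  (4B, 4-aligned)
40..44  checksum  (4B, 4-aligned)
44..48  proto  (4B, 4-aligned)
48..50  magic  (2B, 2-aligned)
50..51  ttl  (1B, 1-aligned)
51..52  -- tail padding (1B)
sizeof = 52, alignof = 4
56 − 52 = 4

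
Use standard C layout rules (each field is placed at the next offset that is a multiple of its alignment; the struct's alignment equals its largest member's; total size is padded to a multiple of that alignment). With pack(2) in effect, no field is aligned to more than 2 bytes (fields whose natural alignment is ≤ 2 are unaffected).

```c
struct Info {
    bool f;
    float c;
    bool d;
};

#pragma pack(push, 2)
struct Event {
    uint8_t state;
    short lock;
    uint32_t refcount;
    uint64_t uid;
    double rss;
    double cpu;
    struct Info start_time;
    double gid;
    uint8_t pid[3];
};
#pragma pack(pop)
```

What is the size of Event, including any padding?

56

Info: @0: f [1B, align 1] → 1; +3 pad (align 4); @4: c [4B, align 4] → 8; @8: d [1B, align 1] → 9; +3 tail pad (align 4); size 12, align 4
@0: state [1B, align 1] → 1
+1 pad (align 2)
@2: lock [2B, align 2] → 4
@4: refcount [4B, align 2] → 8
@8: uid [8B, align 2] → 16
@16: rss [8B, align 2] → 24
@24: cpu [8B, align 2] → 32
@32: start_time [12B, align 2] → 44
@44: gid [8B, align 2] → 52
@52: pid [3B, align 1] → 55
+1 tail pad (align 2)
size 56, align 2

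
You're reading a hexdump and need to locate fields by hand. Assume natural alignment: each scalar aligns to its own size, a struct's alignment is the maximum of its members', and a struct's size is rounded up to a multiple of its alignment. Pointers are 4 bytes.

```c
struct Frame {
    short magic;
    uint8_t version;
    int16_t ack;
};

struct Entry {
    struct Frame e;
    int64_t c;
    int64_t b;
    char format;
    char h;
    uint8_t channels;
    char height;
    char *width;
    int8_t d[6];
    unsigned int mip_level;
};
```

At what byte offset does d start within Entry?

Frame: 0..2  magic  (2B, 2-aligned); 2..3  version  (1B, 1-aligned); 3..4  -- padding (1B); 4..6  ack  (2B, 2-aligned); sizeof = 6, alignof = 2
0..6  e  (6B, 2-aligned)
6..8  -- padding (2B)
8..16  c  (8B, 8-aligned)
16..24  b  (8B, 8-aligned)
24..25  format  (1B, 1-aligned)
25..26  h  (1B, 1-aligned)
26..27  channels  (1B, 1-aligned)
27..28  height  (1B, 1-aligned)
28..32  width  (4B, 4-aligned)
32..38  d  (6B, 1-aligned)

32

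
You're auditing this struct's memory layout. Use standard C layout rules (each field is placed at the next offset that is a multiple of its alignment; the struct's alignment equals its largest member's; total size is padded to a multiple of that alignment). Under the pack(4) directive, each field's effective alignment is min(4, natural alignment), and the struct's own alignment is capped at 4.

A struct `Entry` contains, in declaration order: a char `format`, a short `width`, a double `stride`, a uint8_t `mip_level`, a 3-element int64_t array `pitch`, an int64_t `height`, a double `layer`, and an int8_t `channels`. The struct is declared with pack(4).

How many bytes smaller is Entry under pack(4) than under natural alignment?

natural layout:
  format at 0 (size 1, align 1) → ends 1
  pad 1 to align 2 for width
  width at 2 (size 2, align 2) → ends 4
  pad 4 to align 8 for stride
  stride at 8 (size 8, align 8) → ends 16
  mip_level at 16 (size 1, align 1) → ends 17
  pad 7 to align 8 for pitch
  pitch at 24 (size 24, align 8) → ends 48
  height at 48 (size 8, align 8) → ends 56
  layer at 56 (size 8, align 8) → ends 64
  channels at 64 (size 1, align 1) → ends 65
  tail pad 7 to reach multiple of 8
  total 72 bytes, alignment 8
packed(4) layout:
  format at 0 (size 1, align 1) → ends 1
  pad 1 to align 2 for width
  width at 2 (size 2, align 2) → ends 4
  stride at 4 (size 8, align 4) → ends 12
  mip_level at 12 (size 1, align 1) → ends 13
  pad 3 to align 4 for pitch
  pitch at 16 (size 24, align 4) → ends 40
  height at 40 (size 8, align 4) → ends 48
  layer at 48 (size 8, align 4) → ends 56
  channels at 56 (size 1, align 1) → ends 57
  tail pad 3 to reach multiple of 4
  total 60 bytes, alignment 4
72 − 60 = 12

12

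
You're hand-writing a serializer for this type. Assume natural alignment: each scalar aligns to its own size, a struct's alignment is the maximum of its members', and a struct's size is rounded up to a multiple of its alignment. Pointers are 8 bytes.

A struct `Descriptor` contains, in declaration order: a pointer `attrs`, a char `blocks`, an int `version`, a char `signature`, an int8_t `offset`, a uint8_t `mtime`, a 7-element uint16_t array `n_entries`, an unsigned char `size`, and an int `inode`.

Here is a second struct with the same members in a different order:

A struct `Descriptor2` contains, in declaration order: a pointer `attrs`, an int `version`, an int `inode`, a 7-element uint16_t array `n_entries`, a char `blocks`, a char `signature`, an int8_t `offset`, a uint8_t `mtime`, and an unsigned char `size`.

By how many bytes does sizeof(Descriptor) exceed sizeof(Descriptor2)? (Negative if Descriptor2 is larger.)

0

0..8  attrs  (8B, 8-aligned)
8..9  blocks  (1B, 1-aligned)
9..12  -- padding (3B)
12..16  version  (4B, 4-aligned)
16..17  signature  (1B, 1-aligned)
17..18  offset  (1B, 1-aligned)
18..19  mtime  (1B, 1-aligned)
19..20  -- padding (1B)
20..34  n_entries  (14B, 2-aligned)
34..35  size  (1B, 1-aligned)
35..36  -- padding (1B)
36..40  inode  (4B, 4-aligned)
sizeof = 40, alignof = 8
— Descriptor2 —
0..8  attrs  (8B, 8-aligned)
8..12  version  (4B, 4-aligned)
12..16  inode  (4B, 4-aligned)
16..30  n_entries  (14B, 2-aligned)
30..31  blocks  (1B, 1-aligned)
31..32  signature  (1B, 1-aligned)
32..33  offset  (1B, 1-aligned)
33..34  mtime  (1B, 1-aligned)
34..35  size  (1B, 1-aligned)
35..40  -- tail padding (5B)
sizeof = 40, alignof = 8
40 − 40 = 0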